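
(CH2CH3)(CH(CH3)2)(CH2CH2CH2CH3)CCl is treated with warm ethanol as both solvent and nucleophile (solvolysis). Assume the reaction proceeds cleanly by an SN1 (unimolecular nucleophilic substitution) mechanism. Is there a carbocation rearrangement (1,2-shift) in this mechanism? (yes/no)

no

The first-formed carbocation is tertiary.
No single 1,2-shift to an adjacent carbon would produce a more-substituted cation than the one already present, so no rearrangement occurs.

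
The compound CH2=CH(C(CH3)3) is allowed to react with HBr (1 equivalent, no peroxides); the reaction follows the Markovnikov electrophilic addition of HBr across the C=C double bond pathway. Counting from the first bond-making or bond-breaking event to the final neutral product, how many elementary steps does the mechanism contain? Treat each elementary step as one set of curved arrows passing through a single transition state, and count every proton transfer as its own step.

3

Step 1: Protonation of the alkene by HBr: the π bond acts as the nucleophile and picks up H⁺, giving the more stable (Markovnikov) secondary carbocation. The H–Br bond breaks heterolytically, releasing Br⁻.
Step 2: A 1,2-methyl shift from the adjacent tert-butyl carbon moves the positive charge from the secondary centre to an adjacent carbon, generating a more stable tertiary carbocation.
Step 3: Br⁻ captures the cation: a lone pair on Br⁻ fills the empty p orbital, producing the alkyl halide product.
Total: 3 elementary steps.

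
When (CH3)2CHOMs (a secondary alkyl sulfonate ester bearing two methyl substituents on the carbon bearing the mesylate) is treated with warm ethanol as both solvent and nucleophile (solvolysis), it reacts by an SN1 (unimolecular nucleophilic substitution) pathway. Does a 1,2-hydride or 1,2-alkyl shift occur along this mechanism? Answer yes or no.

The first-formed carbocation is secondary.
No single 1,2-shift to an adjacent carbon would produce a more-substituted cation than the one already present, so no rearrangement occurs.

no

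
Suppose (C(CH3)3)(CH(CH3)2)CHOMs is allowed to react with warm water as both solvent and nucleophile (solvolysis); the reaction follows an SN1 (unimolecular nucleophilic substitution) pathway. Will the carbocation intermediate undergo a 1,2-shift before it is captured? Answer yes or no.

yes

The first-formed carbocation is secondary.
The adjacent isopropyl carbon already bears 2 other carbon substituents and has a hydrogen to migrate; after a 1,2-hydride shift from that carbon the positive charge sits on a tertiary centre.
Tertiary is more stable than secondary, so the shift occurs.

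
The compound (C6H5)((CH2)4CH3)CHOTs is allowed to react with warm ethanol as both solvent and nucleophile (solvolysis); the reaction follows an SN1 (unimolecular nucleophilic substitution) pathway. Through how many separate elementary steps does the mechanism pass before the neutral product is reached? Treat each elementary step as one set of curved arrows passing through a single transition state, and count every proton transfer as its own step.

Step 1: The C–O bond breaks with both electrons going to the tosylate; TsO⁻ leaves and a secondary carbocation remains.
(No 1,2-shift: no single shift to an adjacent carbon would give a more stable cation.)
Step 2: A lone pair on the oxygen of CH3CH2OH attacks the carbocation, forming a new C–O σ-bond and an oxonium ion.
Step 3: A second solvent molecule removes the proton on oxygen, giving the neutral ether product.
Total: 3 elementary steps.

3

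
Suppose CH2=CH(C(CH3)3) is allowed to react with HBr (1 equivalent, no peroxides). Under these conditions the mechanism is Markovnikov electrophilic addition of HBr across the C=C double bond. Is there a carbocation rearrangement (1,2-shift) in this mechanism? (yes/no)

The first-formed carbocation is secondary.
The adjacent tert-butyl carbon has no hydrogen but bears methyl groups; migration of one methyl with its bonding pair (a 1,2-methyl shift) places the charge on a tertiary centre.
Tertiary is more stable than secondary, so the shift occurs.

yes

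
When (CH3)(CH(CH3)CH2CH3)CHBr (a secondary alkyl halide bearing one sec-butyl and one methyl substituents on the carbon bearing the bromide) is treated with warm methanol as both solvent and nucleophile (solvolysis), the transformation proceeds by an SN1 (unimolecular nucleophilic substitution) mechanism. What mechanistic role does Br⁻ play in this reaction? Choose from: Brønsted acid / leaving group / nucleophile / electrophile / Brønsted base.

leaving group

Step 1: Rate-determining heterolysis of the C–Br bond gives Br⁻ and a secondary carbocation.
Br⁻ departs with both electrons of the breaking σ-bond — that is the definition of a leaving group.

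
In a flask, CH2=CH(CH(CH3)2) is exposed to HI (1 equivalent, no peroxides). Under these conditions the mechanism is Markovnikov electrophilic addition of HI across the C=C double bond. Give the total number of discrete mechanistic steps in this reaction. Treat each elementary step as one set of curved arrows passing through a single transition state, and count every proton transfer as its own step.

Step 1: Electrophilic addition begins with the π(C=C) electrons forming a bond to the proton of HI. Following Markovnikov's rule, the resulting cation is secondary. The H–I bond breaks heterolytically, releasing I⁻.
Step 2: A 1,2-hydride shift from the adjacent isopropyl carbon moves the positive charge from the secondary centre to an adjacent carbon, generating a more stable tertiary carbocation.
Step 3: I⁻ captures the cation: a lone pair on I⁻ fills the empty p orbital, producing the alkyl halide product.
Total: 3 elementary steps.

3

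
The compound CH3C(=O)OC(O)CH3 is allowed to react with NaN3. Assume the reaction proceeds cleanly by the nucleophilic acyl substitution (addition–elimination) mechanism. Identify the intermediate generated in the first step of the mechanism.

tetrahedral intermediate

Step 1: A lone pair on the N of N3⁻ attacks the electrophilic acyl carbon; the π(C=O) electrons move onto oxygen, giving a tetrahedral intermediate.
After step 1 the species present is a tetrahedral intermediate.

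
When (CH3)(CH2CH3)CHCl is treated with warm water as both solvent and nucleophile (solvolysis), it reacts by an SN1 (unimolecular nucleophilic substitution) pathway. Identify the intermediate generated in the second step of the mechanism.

Step 1: Rate-determining heterolysis of the C–Cl bond gives Cl⁻ and a secondary carbocation.
Step 2: Nucleophilic capture: the oxygen of H2O bonds to the cationic carbon, producing an oxonium-ion intermediate.
After step 2 the species present is an oxonium ion.

oxonium ion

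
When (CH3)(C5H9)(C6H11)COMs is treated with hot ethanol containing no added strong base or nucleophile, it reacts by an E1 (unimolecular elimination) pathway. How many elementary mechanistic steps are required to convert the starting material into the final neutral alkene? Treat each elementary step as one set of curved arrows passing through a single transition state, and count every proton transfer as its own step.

Step 1: Unassisted departure of MsO⁻ (taking the C–O bonding pair) generates a tertiary carbocation.
(No 1,2-shift: no single shift to an adjacent carbon would give a more stable cation.)
Step 2: A weak base (an ethanol molecule from the solvent) removes a proton from a carbon adjacent to the cationic centre; the electrons of that C–H bond become the new π(C=C) bond, giving the alkene.
Total: 2 elementary steps.

2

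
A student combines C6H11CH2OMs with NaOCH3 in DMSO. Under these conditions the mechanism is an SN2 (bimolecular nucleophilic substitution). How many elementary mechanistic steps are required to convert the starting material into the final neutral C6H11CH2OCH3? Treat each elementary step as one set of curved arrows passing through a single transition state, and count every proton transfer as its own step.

1

Step 1: Backside attack by CH3O⁻ on the carbon bearing the mesylate: the new C–O bond forms as the C–O bond breaks, with Walden inversion at carbon.
Total: 1 elementary step.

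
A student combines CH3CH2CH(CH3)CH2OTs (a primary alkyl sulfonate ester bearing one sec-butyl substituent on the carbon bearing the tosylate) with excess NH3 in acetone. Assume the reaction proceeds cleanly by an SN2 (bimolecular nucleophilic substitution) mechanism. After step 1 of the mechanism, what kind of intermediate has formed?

Step 1: A lone pair on the N of NH3 attacks the α-carbon from the back side while the C–O bond breaks; both bonding electrons leave with TsO⁻. The product of this concerted step is an alkylammonium ion.
After step 1 the species present is an ammonium ion.

ammonium ion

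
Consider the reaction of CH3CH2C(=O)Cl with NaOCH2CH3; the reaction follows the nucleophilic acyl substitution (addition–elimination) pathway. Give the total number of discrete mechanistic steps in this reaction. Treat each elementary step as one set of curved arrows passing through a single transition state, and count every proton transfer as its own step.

Step 1: Nucleophilic addition of CH3CH2O⁻ to the acyl carbon breaks the π(C=O) bond and yields a tetrahedral, anionic intermediate.
Step 2: Collapse of the tetrahedral intermediate: the alkoxide oxygen pushes its lone pair back to re-form C=O while Cl⁻ leaves.
Total: 2 elementary steps.

2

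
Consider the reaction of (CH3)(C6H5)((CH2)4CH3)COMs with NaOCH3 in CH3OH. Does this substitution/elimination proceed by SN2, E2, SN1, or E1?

E2

Conditions: a strong base with a tertiary substrate bearing a β-hydrogen.
These conditions are the textbook signature of the E2 pathway.
A strong (often hindered) base removes a β-H in concert with loss of the leaving group — bimolecular elimination.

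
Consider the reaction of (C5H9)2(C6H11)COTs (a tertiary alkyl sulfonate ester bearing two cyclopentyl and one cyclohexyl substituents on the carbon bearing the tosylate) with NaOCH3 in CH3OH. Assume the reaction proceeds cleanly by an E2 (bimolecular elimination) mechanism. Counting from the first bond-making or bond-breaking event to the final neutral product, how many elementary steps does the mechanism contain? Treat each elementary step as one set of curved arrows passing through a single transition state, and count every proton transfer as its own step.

Step 1: Concerted anti-periplanar elimination: CH3O⁻ abstracts a β-H while TsO⁻ leaves, and the C–H electrons become the new C=C π bond — all in a single transition state.
Total: 1 elementary step.

1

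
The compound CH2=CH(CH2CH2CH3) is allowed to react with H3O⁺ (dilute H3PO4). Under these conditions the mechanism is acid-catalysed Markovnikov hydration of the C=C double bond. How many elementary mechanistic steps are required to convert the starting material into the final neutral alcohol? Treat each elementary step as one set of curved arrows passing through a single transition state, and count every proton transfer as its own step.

Step 1: Electrophilic addition begins with the π(C=C) electrons forming a bond to the proton of H3O⁺. Following Markovnikov's rule, the resulting cation is secondary. H2O is released.
(No 1,2-shift: no single shift to an adjacent carbon would give a more stable cation.)
Step 2: Nucleophilic capture of the cation by H2O produces the protonated alcohol (an oxonium ion).
Step 3: Deprotonation of the oxonium ion by a water molecule delivers the neutral alcohol and regenerates the acid catalyst.
Total: 3 elementary steps.

3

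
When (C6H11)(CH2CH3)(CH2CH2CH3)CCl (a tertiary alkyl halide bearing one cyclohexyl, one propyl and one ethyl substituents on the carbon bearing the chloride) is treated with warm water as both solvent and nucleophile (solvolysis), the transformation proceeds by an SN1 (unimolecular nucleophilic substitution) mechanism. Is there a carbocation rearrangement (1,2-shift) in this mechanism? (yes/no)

The first-formed carbocation is tertiary.
No single 1,2-shift to an adjacent carbon would produce a more-substituted cation than the one already present, so no rearrangement occurs.

no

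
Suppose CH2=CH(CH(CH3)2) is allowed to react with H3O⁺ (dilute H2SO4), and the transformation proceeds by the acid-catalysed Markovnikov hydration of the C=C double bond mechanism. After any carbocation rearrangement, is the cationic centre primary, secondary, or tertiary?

tertiary

Step 1: Protonation of the alkene by H3O⁺: the π bond acts as the nucleophile and picks up H⁺, giving the more stable (Markovnikov) secondary carbocation. H2O is released.
Step 2: A hydride (H with its bonding pair) migrates from the adjacent isopropyl carbon to the cationic centre — a 1,2-hydride shift — upgrading the secondary cation to a tertiary one.
The cation rearranges from secondary to tertiary via a 1,2-hydride shift from the adjacent isopropyl carbon; the tertiary cation is what reacts next.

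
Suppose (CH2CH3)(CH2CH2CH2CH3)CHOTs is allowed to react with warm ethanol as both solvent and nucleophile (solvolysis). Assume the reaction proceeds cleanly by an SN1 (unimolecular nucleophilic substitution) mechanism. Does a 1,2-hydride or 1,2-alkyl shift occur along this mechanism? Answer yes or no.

no

The first-formed carbocation is secondary.
No single 1,2-shift to an adjacent carbon would produce a more-substituted cation than the one already present, so no rearrangement occurs.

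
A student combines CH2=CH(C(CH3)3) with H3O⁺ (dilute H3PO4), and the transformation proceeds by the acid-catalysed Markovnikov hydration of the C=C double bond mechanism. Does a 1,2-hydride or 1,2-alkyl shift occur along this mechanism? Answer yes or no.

The first-formed carbocation is secondary.
The adjacent tert-butyl carbon has no hydrogen but bears methyl groups; migration of one methyl with its bonding pair (a 1,2-methyl shift) places the charge on a tertiary centre.
Tertiary is more stable than secondary, so the shift occurs.

yes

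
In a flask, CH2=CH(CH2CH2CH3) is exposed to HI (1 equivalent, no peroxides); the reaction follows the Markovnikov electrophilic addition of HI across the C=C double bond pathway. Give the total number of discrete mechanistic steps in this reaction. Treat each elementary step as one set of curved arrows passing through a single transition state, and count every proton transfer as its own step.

2

Step 1: Protonation of the alkene by HI: the π bond acts as the nucleophile and picks up H⁺, giving the more stable (Markovnikov) secondary carbocation. The H–I bond breaks heterolytically, releasing I⁻.
(No 1,2-shift: no single shift to an adjacent carbon would give a more stable cation.)
Step 2: I⁻ captures the cation: a lone pair on I⁻ fills the empty p orbital, producing the alkyl halide product.
Total: 2 elementary steps.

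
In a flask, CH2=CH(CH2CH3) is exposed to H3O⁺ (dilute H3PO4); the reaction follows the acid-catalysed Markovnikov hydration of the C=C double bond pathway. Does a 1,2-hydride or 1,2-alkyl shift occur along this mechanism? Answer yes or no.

no

The first-formed carbocation is secondary.
No single 1,2-shift to an adjacent carbon would produce a more-substituted cation than the one already present, so no rearrangement occurs.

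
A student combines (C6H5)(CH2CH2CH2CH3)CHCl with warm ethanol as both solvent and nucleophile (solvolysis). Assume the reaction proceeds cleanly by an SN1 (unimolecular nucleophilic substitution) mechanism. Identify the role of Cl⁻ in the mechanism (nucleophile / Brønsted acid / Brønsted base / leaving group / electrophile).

leaving group

Step 1: Unassisted departure of Cl⁻ (taking the C–Cl bonding pair) generates a secondary carbocation.
Cl⁻ departs with both electrons of the breaking σ-bond — that is the definition of a leaving group.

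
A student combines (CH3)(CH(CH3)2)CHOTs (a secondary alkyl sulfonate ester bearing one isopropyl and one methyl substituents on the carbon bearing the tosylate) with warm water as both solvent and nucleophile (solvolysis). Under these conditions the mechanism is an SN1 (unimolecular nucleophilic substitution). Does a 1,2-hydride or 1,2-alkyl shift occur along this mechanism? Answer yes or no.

The first-formed carbocation is secondary.
The adjacent isopropyl carbon already bears 2 other carbon substituents and has a hydrogen to migrate; after a 1,2-hydride shift from that carbon the positive charge sits on a tertiary centre.
Tertiary is more stable than secondary, so the shift occurs.

yes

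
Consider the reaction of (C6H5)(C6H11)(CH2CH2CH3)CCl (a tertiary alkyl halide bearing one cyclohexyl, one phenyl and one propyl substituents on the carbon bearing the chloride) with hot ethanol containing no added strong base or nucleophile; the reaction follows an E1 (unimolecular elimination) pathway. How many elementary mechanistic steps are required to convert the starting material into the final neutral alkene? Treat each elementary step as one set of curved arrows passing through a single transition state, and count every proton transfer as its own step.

2

Step 1: Unassisted departure of Cl⁻ (taking the C–Cl bonding pair) generates a tertiary carbocation.
(No 1,2-shift: no single shift to an adjacent carbon would give a more stable cation.)
Step 2: A weak base (an ethanol molecule from the solvent) removes a proton from a carbon adjacent to the cationic centre; the electrons of that C–H bond become the new π(C=C) bond, giving the alkene.
Total: 2 elementary steps.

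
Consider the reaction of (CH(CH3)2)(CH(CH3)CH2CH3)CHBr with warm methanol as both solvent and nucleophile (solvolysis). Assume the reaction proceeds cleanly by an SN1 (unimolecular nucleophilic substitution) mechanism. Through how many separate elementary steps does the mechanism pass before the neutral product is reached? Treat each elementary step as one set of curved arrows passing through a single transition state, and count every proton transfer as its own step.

Step 1: The C–Br bond breaks with both electrons going to the bromide; Br⁻ leaves and a secondary carbocation remains.
Step 2: A hydride (H with its bonding pair) migrates from the adjacent sec-butyl carbon to the cationic centre — a 1,2-hydride shift — upgrading the secondary cation to a tertiary one.
Step 3: A lone pair on the oxygen of CH3OH attacks the carbocation, forming a new C–O σ-bond and an oxonium ion.
Step 4: Proton transfer from the O–H of the oxonium ion to a solvent molecule delivers the neutral ether.
Total: 4 elementary steps.

4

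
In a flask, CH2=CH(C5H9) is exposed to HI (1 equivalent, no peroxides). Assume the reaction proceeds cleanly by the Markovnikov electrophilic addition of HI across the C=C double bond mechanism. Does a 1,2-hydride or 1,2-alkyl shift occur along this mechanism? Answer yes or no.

The first-formed carbocation is secondary.
The adjacent cyclopentyl carbon already bears 2 other carbon substituents and has a hydrogen to migrate; after a 1,2-hydride shift from that carbon the positive charge sits on a tertiary centre.
Tertiary is more stable than secondary, so the shift occurs.

yes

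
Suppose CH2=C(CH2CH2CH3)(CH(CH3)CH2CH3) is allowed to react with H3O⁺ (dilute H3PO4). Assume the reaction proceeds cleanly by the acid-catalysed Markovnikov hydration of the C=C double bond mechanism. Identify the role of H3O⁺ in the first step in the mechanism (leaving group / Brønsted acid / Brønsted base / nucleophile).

Brønsted acid

Step 1: The π electrons of the C=C bond attack a proton of H3O⁺; Markovnikov addition places the new C–H on the less-substituted alkene carbon, so the positive charge ends up on the more-substituted carbon — a tertiary carbocation. H2O is released.
H3O⁺ in the first step donates a proton in a proton-transfer step — a Brønsted acid.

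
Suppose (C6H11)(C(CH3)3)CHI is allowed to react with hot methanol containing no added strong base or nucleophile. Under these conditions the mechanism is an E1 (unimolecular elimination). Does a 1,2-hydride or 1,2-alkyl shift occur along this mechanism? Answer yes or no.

yes

The first-formed carbocation is secondary.
The adjacent cyclohexyl carbon already bears 2 other carbon substituents and has a hydrogen to migrate; after a 1,2-hydride shift from that carbon the positive charge sits on a tertiary centre.
Tertiary is more stable than secondary, so the shift occurs.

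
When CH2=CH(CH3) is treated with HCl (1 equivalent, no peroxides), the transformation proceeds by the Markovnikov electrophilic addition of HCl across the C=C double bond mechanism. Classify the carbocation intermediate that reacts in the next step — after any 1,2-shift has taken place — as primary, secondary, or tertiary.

secondary

Step 1: The π electrons of the C=C bond attack a proton of HCl; Markovnikov addition places the new C–H on the less-substituted alkene carbon, so the positive charge ends up on the more-substituted carbon — a secondary carbocation. The H–Cl bond breaks heterolytically, releasing Cl⁻.
No single 1,2-shift to an adjacent carbon would give a more-substituted cation, so no rearrangement occurs.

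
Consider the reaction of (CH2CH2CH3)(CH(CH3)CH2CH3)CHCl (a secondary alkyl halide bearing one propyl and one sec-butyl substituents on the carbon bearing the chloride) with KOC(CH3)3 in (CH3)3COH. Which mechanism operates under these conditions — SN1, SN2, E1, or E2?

E2

Conditions: a strong/bulky base with a secondary substrate bearing a β-hydrogen.
These conditions are the textbook signature of the E2 pathway.
A strong (often hindered) base removes a β-H in concert with loss of the leaving group — bimolecular elimination.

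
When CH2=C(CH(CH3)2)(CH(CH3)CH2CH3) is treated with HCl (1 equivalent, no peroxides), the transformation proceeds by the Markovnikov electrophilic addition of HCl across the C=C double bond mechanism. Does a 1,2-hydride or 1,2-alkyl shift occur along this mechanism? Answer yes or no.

no

The first-formed carbocation is tertiary.
No single 1,2-shift to an adjacent carbon would produce a more-substituted cation than the one already present, so no rearrangement occurs.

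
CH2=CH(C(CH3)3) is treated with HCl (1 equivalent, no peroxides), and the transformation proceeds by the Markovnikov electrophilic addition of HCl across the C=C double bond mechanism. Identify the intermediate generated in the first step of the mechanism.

Step 1: Electrophilic addition begins with the π(C=C) electrons forming a bond to the proton of HCl. Following Markovnikov's rule, the resulting cation is secondary. The H–Cl bond breaks heterolytically, releasing Cl⁻.
After step 1 the species present is a secondary carbocation.

secondary carbocation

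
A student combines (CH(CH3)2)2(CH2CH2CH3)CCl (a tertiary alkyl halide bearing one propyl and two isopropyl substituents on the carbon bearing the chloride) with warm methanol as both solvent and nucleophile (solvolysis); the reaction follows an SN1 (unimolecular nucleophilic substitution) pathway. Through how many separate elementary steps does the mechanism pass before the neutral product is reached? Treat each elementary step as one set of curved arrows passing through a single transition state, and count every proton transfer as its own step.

3

Step 1: The C–Cl bond breaks with both electrons going to the chloride; Cl⁻ leaves and a tertiary carbocation remains.
(No 1,2-shift: no single shift to an adjacent carbon would give a more stable cation.)
Step 2: Nucleophilic capture: the oxygen of CH3OH bonds to the cationic carbon, producing an oxonium-ion intermediate.
Step 3: Proton transfer from the O–H of the oxonium ion to a solvent molecule delivers the neutral ether.
Total: 3 elementary steps.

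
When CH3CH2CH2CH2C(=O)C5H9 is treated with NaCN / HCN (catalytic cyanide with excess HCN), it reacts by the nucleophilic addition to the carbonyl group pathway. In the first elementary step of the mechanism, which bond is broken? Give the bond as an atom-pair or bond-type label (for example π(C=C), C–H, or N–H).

π(C=O)

Step 1: Nucleophilic addition: CN⁻ adds to the carbonyl carbon, pushing the π(C=O) electron pair onto oxygen and giving a tetrahedral alkoxide.
The bond broken in this step is the π(C=O) bond.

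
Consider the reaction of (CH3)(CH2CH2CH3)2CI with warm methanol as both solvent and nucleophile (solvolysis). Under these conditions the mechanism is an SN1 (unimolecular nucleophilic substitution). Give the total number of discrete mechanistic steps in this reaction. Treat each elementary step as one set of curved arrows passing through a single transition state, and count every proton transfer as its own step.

3

Step 1: Unassisted departure of I⁻ (taking the C–I bonding pair) generates a tertiary carbocation.
(No 1,2-shift: no single shift to an adjacent carbon would give a more stable cation.)
Step 2: Nucleophilic capture: the oxygen of CH3OH bonds to the cationic carbon, producing an oxonium-ion intermediate.
Step 3: Deprotonation of the oxonium oxygen by solvent methanol yields the neutral ether.
Total: 3 elementary steps.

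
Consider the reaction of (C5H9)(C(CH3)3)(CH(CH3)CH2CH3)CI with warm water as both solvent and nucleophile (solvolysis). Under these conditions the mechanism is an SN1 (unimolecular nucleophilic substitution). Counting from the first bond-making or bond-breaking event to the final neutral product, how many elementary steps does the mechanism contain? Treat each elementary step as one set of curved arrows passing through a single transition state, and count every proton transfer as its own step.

3

Step 1: Unassisted departure of I⁻ (taking the C–I bonding pair) generates a tertiary carbocation.
(No 1,2-shift: no single shift to an adjacent carbon would give a more stable cation.)
Step 2: A lone pair on the oxygen of H2O attacks the carbocation, forming a new C–O σ-bond and an oxonium ion.
Step 3: Deprotonation of the oxonium oxygen by solvent water yields the neutral alcohol.
Total: 3 elementary steps.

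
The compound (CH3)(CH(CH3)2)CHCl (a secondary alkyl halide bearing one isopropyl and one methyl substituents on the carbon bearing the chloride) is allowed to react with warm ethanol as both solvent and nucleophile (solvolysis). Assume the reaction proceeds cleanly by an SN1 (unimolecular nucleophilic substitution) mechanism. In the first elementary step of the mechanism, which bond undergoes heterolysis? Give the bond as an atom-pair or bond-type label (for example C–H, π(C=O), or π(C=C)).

Step 1: Ionisation: the C–Cl σ-bond cleaves heterolytically; both bonding electrons depart with Cl⁻, leaving a secondary carbocation at the α-carbon.
The bond broken in this step is the C–Cl bond.

C–Cl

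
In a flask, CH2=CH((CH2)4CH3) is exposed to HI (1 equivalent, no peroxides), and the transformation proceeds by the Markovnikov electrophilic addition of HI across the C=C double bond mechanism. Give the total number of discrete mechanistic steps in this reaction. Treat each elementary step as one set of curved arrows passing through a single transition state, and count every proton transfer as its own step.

Step 1: Protonation of the alkene by HI: the π bond acts as the nucleophile and picks up H⁺, giving the more stable (Markovnikov) secondary carbocation. The H–I bond breaks heterolytically, releasing I⁻.
(No 1,2-shift: no single shift to an adjacent carbon would give a more stable cation.)
Step 2: I⁻ captures the cation: a lone pair on I⁻ fills the empty p orbital, producing the alkyl halide product.
Total: 2 elementary steps.

2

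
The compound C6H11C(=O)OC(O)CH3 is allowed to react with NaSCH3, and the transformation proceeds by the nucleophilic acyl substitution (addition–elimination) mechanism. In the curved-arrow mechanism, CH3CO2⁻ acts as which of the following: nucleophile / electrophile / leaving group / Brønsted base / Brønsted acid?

leaving group

Step 2: An oxygen lone pair re-forms the C=O π bond as the C–O σ-bond breaks; CH3CO2⁻ is expelled.
CH3CO2⁻ departs with both electrons of the breaking σ-bond — that is the definition of a leaving group.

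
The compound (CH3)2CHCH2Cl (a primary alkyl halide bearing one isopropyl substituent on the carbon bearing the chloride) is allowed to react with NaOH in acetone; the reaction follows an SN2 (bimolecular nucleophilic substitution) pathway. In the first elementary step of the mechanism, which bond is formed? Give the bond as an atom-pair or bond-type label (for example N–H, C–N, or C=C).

Step 1: OH⁻ attacks the back face of the α-carbon while Cl⁻ departs with the C–Cl bonding pair — a single concerted displacement through a pentacoordinate transition state.
The bond formed in this step is the C–O bond.

C–O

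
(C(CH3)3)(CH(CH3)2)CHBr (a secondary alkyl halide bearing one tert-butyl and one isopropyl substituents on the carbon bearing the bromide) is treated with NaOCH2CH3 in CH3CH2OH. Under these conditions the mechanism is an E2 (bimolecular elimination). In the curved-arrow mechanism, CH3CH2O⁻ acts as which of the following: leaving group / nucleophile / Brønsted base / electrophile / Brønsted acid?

Step 1: In one step, CH3CH2O⁻ pulls off a β-proton, the C–Br bond cleaves, and a C=C double bond forms between the α- and β-carbons (E2, anti elimination).
CH3CH2O⁻ accepts a proton in a proton-transfer step — a Brønsted base.

Brønsted base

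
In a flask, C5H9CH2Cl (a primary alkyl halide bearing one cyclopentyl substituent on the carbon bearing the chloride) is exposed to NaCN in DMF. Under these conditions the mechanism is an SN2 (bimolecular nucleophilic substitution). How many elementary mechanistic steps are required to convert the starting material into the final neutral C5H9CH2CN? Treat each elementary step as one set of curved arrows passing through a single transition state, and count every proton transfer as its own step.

Step 1: CN⁻ attacks the back face of the α-carbon while Cl⁻ departs with the C–Cl bonding pair — a single concerted displacement through a pentacoordinate transition state.
Total: 1 elementary step.

1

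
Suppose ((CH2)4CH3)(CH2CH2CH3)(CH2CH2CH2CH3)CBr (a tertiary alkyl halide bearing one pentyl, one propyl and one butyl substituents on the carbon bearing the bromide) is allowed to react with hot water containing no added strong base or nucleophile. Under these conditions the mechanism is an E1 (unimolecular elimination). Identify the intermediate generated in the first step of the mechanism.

tertiary carbocation

Step 1: Unassisted departure of Br⁻ (taking the C–Br bonding pair) generates a tertiary carbocation.
After step 1 the species present is a tertiary carbocation.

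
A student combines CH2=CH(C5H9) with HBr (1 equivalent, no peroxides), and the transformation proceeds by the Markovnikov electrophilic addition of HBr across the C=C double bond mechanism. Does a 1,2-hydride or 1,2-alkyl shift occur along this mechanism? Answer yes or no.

yes

The first-formed carbocation is secondary.
The adjacent cyclopentyl carbon already bears 2 other carbon substituents and has a hydrogen to migrate; after a 1,2-hydride shift from that carbon the positive charge sits on a tertiary centre.
Tertiary is more stable than secondary, so the shift occurs.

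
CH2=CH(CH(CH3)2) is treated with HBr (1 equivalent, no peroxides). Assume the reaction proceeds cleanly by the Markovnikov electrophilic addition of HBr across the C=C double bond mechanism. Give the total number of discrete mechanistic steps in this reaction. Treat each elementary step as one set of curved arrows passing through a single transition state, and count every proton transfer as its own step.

3

Step 1: The π electrons of the C=C bond attack a proton of HBr; Markovnikov addition places the new C–H on the less-substituted alkene carbon, so the positive charge ends up on the more-substituted carbon — a secondary carbocation. The H–Br bond breaks heterolytically, releasing Br⁻.
Step 2: A 1,2-hydride shift from the adjacent isopropyl carbon moves the positive charge from the secondary centre to an adjacent carbon, generating a more stable tertiary carbocation.
Step 3: Br⁻ captures the cation: a lone pair on Br⁻ fills the empty p orbital, producing the alkyl halide product.
Total: 3 elementary steps.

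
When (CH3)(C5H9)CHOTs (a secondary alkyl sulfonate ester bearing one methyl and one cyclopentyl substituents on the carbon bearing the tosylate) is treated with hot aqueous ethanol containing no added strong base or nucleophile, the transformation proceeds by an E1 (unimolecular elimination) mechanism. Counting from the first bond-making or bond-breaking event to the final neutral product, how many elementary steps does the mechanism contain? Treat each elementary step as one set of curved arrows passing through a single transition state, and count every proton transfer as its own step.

Step 1: The C–O bond breaks with both electrons going to the tosylate; TsO⁻ leaves and a secondary carbocation remains.
Step 2: A 1,2-hydride shift from the adjacent cyclopentyl carbon moves the positive charge from the secondary centre to an adjacent carbon, generating a more stable tertiary carbocation.
Step 3: A water (or ethanol) molecule (solvent) deprotonates a β-carbon; as the C–H bond breaks, those electrons form the new alkene π bond.
Total: 3 elementary steps.

3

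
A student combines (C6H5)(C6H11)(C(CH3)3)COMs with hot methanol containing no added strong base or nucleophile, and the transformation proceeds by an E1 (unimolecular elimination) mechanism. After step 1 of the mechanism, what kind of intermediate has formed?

Step 1: Unassisted departure of MsO⁻ (taking the C–O bonding pair) generates a tertiary carbocation.
After step 1 the species present is a tertiary carbocation.

tertiary carbocation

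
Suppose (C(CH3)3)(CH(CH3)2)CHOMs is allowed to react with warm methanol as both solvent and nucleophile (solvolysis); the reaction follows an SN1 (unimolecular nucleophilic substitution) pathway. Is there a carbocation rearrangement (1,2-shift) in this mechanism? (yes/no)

yes

The first-formed carbocation is secondary.
The adjacent isopropyl carbon already bears 2 other carbon substituents and has a hydrogen to migrate; after a 1,2-hydride shift from that carbon the positive charge sits on a tertiary centre.
Tertiary is more stable than secondary, so the shift occurs.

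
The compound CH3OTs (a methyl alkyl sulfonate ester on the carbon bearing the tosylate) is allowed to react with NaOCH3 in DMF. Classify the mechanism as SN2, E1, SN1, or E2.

SN2

Conditions: a methyl substrate with a strong nucleophile in the polar aprotic solvent DMF.
These conditions are the textbook signature of the SN2 pathway.
An unhindered substrate with a strong nucleophile in a polar aprotic solvent favours one-step backside displacement.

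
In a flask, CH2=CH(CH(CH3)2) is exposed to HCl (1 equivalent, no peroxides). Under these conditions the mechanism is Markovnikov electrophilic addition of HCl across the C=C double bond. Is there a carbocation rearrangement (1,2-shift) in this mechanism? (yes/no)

yes

The first-formed carbocation is secondary.
The adjacent isopropyl carbon already bears 2 other carbon substituents and has a hydrogen to migrate; after a 1,2-hydride shift from that carbon the positive charge sits on a tertiary centre.
Tertiary is more stable than secondary, so the shift occurs.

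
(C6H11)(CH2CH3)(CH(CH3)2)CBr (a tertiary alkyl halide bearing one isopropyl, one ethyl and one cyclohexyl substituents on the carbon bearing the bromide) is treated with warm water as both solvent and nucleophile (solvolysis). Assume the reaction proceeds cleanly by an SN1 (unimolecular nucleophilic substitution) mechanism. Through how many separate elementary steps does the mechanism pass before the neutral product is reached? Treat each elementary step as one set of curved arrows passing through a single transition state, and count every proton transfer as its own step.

3

Step 1: Ionisation: the C–Br σ-bond cleaves heterolytically; both bonding electrons depart with Br⁻, leaving a tertiary carbocation at the α-carbon.
(No 1,2-shift: no single shift to an adjacent carbon would give a more stable cation.)
Step 2: A lone pair on the oxygen of H2O attacks the carbocation, forming a new C–O σ-bond and an oxonium ion.
Step 3: Deprotonation of the oxonium oxygen by solvent water yields the neutral alcohol.
Total: 3 elementary steps.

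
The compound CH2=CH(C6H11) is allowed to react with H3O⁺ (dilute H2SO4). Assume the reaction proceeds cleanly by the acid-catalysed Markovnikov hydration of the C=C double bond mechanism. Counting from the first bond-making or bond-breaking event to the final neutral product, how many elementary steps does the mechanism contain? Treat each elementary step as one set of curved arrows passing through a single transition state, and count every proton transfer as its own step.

Step 1: The π electrons of the C=C bond attack a proton of H3O⁺; Markovnikov addition places the new C–H on the less-substituted alkene carbon, so the positive charge ends up on the more-substituted carbon — a secondary carbocation. H2O is released.
Step 2: Carbocation rearrangement: a 1,2-hydride shift from the adjacent cyclohexyl carbon converts the initially-formed secondary cation into the more stable tertiary cation.
Step 3: Nucleophilic capture of the cation by H2O produces the protonated alcohol (an oxonium ion).
Step 4: Deprotonation of the oxonium ion by a water molecule delivers the neutral alcohol and regenerates the acid catalyst.
Total: 4 elementary steps.

4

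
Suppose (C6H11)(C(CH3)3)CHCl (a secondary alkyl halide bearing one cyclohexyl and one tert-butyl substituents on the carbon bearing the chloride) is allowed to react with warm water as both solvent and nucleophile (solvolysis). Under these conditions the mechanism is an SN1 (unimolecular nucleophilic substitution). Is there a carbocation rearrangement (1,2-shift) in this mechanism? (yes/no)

yes

The first-formed carbocation is secondary.
The adjacent cyclohexyl carbon already bears 2 other carbon substituents and has a hydrogen to migrate; after a 1,2-hydride shift from that carbon the positive charge sits on a tertiary centre.
Tertiary is more stable than secondary, so the shift occurs.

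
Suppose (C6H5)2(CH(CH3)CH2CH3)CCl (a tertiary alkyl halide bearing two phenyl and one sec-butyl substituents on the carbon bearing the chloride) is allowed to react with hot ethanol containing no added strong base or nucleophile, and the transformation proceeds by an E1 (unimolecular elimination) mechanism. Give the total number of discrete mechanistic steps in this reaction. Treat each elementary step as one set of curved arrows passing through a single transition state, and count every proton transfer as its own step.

Step 1: Rate-determining heterolysis of the C–Cl bond gives Cl⁻ and a tertiary carbocation.
(No 1,2-shift: no single shift to an adjacent carbon would give a more stable cation.)
Step 2: A weak base (an ethanol molecule from the solvent) removes a proton from a carbon adjacent to the cationic centre; the electrons of that C–H bond become the new π(C=C) bond, giving the alkene.
Total: 2 elementary steps.

2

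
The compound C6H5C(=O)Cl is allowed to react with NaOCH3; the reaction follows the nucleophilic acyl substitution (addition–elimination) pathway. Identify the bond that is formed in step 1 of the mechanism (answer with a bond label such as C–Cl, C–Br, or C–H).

C–O

Step 1: Nucleophilic addition of CH3O⁻ to the acyl carbon breaks the π(C=O) bond and yields a tetrahedral, anionic intermediate.
The bond formed in this step is the C–O bond.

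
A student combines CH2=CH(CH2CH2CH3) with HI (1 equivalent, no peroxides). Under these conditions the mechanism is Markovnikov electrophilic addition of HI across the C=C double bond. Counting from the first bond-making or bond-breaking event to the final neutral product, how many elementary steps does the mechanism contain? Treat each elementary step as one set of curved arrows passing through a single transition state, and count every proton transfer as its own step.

Step 1: Protonation of the alkene by HI: the π bond acts as the nucleophile and picks up H⁺, giving the more stable (Markovnikov) secondary carbocation. The H–I bond breaks heterolytically, releasing I⁻.
(No 1,2-shift: no single shift to an adjacent carbon would give a more stable cation.)
Step 2: Nucleophilic attack by I⁻ on the carbocation completes the addition, giving R–I.
Total: 2 elementary steps.

2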